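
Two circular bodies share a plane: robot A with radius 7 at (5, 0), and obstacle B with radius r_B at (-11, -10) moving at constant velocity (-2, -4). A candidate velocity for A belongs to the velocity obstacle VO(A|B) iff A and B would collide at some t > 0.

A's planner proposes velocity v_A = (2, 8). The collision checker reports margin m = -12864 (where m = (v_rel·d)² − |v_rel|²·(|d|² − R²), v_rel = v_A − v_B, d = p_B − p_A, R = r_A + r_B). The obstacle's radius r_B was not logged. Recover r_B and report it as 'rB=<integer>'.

m = -12864
d = (-16, -10);  v_rel = (4, 12),  |v_rel|² = 160
v_rel×d = (4)·(-10) − (12)·(-16) = 152
since m = R²·160 − 152²:  R² = (23104 + -12864) / 160 = 64
R = √64 = 8  ⇒  r_B = 8 − 7 = 1

rB=1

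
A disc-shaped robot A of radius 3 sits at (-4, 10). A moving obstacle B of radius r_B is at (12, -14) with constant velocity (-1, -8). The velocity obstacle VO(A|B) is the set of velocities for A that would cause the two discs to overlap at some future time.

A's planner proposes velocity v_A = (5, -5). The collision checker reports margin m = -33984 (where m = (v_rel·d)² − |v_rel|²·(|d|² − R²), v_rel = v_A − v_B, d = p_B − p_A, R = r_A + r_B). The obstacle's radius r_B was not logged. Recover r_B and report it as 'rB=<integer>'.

m = -33984
d = (16, -24);  v_rel = (6, 3),  |v_rel|² = 45
v_rel×d = (6)·(-24) − (3)·(16) = -192
since m = R²·45 − (-192)²:  R² = (36864 + -33984) / 45 = 64
R = √64 = 8  ⇒  r_B = 8 − 3 = 5

rB=5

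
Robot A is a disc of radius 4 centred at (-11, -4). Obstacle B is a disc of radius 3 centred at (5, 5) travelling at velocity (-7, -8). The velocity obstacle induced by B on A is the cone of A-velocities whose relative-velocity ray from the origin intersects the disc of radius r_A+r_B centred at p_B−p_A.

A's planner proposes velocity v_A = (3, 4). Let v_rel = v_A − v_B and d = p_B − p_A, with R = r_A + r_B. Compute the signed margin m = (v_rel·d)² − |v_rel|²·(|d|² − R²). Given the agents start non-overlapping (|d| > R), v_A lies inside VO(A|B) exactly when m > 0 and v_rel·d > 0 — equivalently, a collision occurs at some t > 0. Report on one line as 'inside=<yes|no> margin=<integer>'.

d = (16, 9),  |d|² = 337;  R = 4+3 = 7,  c = 337−7² = 288
v_rel = (10, 12),  |v_rel|² = 244;  v_rel·d = (10)·(16) + (12)·(9) = 268
244·t² − 536·t + 288 = 0  ⇒  m = 268² − 244·288 = 1552
m = 1552 > 0,  v_rel·d = 268 > 0  ⇒  inside

inside=yes margin=1552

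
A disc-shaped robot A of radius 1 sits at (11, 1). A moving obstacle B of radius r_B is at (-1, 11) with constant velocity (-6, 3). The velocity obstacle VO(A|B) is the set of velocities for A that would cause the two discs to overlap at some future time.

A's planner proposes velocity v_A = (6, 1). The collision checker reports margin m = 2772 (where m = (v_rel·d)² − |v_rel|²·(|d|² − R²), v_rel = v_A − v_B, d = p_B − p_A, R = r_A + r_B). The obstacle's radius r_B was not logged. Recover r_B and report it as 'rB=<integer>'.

m = 2772
d = (-12, 10);  v_rel = (12, -2),  |v_rel|² = 148
v_rel×d = (12)·(10) − (-2)·(-12) = 96
since m = R²·148 − 96²:  R² = (9216 + 2772) / 148 = 81
R = √81 = 9  ⇒  r_B = 9 − 1 = 8

rB=8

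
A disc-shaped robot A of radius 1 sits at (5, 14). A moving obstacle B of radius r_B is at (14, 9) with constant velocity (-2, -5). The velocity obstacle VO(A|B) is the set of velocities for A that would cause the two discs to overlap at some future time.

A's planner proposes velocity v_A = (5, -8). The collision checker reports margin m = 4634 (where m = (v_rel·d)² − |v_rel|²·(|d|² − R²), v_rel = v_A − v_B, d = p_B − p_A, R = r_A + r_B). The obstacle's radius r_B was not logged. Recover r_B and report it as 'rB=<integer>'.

m = 4634
d = (9, -5);  v_rel = (7, -3),  |v_rel|² = 58
v_rel×d = (7)·(-5) − (-3)·(9) = -8
since m = R²·58 − (-8)²:  R² = (64 + 4634) / 58 = 81
R = √81 = 9  ⇒  r_B = 9 − 1 = 8

rB=8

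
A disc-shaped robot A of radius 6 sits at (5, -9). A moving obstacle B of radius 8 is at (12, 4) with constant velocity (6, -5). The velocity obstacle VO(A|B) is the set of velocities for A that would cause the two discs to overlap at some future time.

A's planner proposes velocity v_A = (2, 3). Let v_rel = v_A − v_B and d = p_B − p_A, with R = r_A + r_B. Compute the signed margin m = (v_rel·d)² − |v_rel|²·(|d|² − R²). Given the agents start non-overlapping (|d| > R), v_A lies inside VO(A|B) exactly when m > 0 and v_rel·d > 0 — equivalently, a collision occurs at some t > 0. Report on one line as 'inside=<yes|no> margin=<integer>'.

d = (7, 13),  |d|² = 218;  R = 6+8 = 14,  c = 218−14² = 22
v_rel = (-4, 8),  |v_rel|² = 80;  v_rel·d = (-4)·(7) + (8)·(13) = 76
80·t² − 152·t + 22 = 0  ⇒  m = 76² − 80·22 = 4016
m = 4016 > 0,  v_rel·d = 76 > 0  ⇒  inside

inside=yes margin=4016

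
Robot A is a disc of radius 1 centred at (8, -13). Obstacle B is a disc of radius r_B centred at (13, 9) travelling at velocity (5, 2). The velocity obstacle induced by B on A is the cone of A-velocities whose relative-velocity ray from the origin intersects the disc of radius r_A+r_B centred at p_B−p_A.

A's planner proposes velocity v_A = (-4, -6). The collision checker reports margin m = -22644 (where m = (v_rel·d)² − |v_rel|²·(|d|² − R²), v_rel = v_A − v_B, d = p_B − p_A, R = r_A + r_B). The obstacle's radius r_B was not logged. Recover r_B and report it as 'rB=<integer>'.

m = -22644
d = (5, 22);  v_rel = (-9, -8),  |v_rel|² = 145
v_rel×d = (-9)·(22) − (-8)·(5) = -158
since m = R²·145 − (-158)²:  R² = (24964 + -22644) / 145 = 16
R = √16 = 4  ⇒  r_B = 4 − 1 = 3

rB=3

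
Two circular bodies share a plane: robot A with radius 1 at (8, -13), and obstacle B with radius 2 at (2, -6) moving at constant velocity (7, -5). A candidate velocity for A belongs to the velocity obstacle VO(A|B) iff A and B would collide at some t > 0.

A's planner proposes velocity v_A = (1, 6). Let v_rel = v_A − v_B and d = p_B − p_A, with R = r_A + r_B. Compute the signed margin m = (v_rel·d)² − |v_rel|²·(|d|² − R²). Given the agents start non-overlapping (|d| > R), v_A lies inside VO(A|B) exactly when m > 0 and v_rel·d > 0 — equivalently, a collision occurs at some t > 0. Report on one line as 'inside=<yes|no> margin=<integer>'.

d = (-6, 7),  |d|² = 85;  R = 1+2 = 3,  c = 85−3² = 76
v_rel = (-6, 11),  |v_rel|² = 157;  v_rel·d = (-6)·(-6) + (11)·(7) = 113
157·t² − 226·t + 76 = 0  ⇒  m = 113² − 157·76 = 837
m = 837 > 0,  v_rel·d = 113 > 0  ⇒  inside

inside=yes margin=837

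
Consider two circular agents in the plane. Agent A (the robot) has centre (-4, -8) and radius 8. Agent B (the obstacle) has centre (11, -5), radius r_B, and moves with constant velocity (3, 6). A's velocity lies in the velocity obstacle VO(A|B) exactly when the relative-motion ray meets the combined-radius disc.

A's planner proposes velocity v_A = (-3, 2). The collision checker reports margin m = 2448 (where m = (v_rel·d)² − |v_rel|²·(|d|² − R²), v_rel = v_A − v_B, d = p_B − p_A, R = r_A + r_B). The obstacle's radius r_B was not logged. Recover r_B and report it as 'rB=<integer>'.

m = 2448
d = (15, 3);  v_rel = (-6, -4),  |v_rel|² = 52
v_rel×d = (-6)·(3) − (-4)·(15) = 42
since m = R²·52 − 42²:  R² = (1764 + 2448) / 52 = 81
R = √81 = 9  ⇒  r_B = 9 − 8 = 1

rB=1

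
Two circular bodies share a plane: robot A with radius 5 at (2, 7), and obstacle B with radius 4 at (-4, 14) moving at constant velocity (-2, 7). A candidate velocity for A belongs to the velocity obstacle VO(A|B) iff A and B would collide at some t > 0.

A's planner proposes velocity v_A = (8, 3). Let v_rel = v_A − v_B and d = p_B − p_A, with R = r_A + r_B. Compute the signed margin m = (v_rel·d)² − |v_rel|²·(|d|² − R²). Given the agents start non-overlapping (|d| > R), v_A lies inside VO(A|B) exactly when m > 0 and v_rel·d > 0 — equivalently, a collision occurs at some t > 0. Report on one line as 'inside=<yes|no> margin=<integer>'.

d = (-6, 7),  |d|² = 85;  R = 5+4 = 9,  c = 85−9² = 4
v_rel = (10, -4),  |v_rel|² = 116;  v_rel·d = (10)·(-6) + (-4)·(7) = -88
116·t² + 176·t + 4 = 0  ⇒  m = (-88)² − 116·4 = 7280
m = 7280 > 0,  v_rel·d = -88 < 0  ⇒  outside

inside=no margin=7280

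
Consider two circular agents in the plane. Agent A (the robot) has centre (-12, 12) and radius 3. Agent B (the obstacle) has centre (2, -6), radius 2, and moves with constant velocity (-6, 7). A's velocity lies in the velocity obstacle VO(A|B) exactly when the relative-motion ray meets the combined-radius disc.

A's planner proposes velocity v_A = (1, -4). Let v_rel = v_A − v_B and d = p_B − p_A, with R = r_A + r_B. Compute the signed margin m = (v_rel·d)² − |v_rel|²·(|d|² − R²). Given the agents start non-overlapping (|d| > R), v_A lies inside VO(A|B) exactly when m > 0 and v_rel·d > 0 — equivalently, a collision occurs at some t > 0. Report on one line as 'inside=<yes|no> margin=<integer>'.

d = (14, -18),  |d|² = 520;  R = 3+2 = 5,  c = 520−5² = 495
v_rel = (7, -11),  |v_rel|² = 170;  v_rel·d = (7)·(14) + (-11)·(-18) = 296
170·t² − 592·t + 495 = 0  ⇒  m = 296² − 170·495 = 3466
m = 3466 > 0,  v_rel·d = 296 > 0  ⇒  inside

inside=yes margin=3466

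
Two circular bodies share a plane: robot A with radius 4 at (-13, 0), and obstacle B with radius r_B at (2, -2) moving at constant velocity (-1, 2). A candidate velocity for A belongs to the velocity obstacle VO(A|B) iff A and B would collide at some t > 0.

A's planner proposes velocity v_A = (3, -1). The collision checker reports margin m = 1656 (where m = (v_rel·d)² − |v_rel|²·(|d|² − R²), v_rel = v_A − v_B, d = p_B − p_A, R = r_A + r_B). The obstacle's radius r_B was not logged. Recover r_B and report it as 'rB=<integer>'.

m = 1656
d = (15, -2);  v_rel = (4, -3),  |v_rel|² = 25
v_rel×d = (4)·(-2) − (-3)·(15) = 37
since m = R²·25 − 37²:  R² = (1369 + 1656) / 25 = 121
R = √121 = 11  ⇒  r_B = 11 − 4 = 7

rB=7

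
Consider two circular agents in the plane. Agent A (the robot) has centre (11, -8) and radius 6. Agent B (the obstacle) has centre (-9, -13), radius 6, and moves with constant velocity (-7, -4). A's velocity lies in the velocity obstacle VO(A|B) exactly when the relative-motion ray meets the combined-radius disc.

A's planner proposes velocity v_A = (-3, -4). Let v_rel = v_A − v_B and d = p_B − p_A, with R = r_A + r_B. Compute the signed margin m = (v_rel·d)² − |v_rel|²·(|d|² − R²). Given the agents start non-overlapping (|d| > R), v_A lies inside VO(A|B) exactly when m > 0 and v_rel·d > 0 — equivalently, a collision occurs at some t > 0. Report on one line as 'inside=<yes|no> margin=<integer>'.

d = (-20, -5),  |d|² = 425;  R = 6+6 = 12,  c = 425−12² = 281
v_rel = (4, 0),  |v_rel|² = 16;  v_rel·d = (4)·(-20) + (0)·(-5) = -80
16·t² + 160·t + 281 = 0  ⇒  m = (-80)² − 16·281 = 1904
m = 1904 > 0,  v_rel·d = -80 < 0  ⇒  outside

inside=no margin=1904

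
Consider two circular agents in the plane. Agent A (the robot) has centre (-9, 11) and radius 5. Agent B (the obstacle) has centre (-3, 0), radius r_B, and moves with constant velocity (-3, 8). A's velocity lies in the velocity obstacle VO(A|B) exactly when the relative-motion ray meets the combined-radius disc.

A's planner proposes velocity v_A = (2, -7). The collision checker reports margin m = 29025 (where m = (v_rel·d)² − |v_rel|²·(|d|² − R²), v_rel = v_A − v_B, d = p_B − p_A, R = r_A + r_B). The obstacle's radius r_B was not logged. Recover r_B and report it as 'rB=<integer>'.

m = 29025
d = (6, -11);  v_rel = (5, -15),  |v_rel|² = 250
v_rel×d = (5)·(-11) − (-15)·(6) = 35
since m = R²·250 − 35²:  R² = (1225 + 29025) / 250 = 121
R = √121 = 11  ⇒  r_B = 11 − 5 = 6

rB=6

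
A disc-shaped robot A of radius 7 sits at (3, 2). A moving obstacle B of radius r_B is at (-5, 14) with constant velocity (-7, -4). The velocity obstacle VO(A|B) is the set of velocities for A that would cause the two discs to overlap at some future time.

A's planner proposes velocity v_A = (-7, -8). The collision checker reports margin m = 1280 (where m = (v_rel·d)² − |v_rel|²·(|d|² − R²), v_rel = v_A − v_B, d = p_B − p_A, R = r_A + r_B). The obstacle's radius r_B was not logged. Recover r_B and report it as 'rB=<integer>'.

m = 1280
d = (-8, 12);  v_rel = (0, -4),  |v_rel|² = 16
v_rel×d = (0)·(12) − (-4)·(-8) = -32
since m = R²·16 − (-32)²:  R² = (1024 + 1280) / 16 = 144
R = √144 = 12  ⇒  r_B = 12 − 7 = 5

rB=5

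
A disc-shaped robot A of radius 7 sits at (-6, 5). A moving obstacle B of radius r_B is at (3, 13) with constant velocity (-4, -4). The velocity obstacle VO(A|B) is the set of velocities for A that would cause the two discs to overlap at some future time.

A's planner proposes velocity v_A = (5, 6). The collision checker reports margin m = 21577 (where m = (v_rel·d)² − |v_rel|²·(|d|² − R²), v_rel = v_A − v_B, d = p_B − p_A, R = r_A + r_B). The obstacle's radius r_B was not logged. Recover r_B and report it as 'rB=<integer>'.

m = 21577
d = (9, 8);  v_rel = (9, 10),  |v_rel|² = 181
v_rel×d = (9)·(8) − (10)·(9) = -18
since m = R²·181 − (-18)²:  R² = (324 + 21577) / 181 = 121
R = √121 = 11  ⇒  r_B = 11 − 7 = 4

rB=4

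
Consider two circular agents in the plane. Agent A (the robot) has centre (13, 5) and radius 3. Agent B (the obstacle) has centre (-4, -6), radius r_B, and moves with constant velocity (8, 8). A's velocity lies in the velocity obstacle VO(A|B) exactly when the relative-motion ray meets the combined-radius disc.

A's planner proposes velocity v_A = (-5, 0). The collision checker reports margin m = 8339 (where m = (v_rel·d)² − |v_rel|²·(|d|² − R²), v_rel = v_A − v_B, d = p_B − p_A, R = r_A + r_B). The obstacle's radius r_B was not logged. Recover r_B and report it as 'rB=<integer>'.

m = 8339
d = (-17, -11);  v_rel = (-13, -8),  |v_rel|² = 233
v_rel×d = (-13)·(-11) − (-8)·(-17) = 7
since m = R²·233 − 7²:  R² = (49 + 8339) / 233 = 36
R = √36 = 6  ⇒  r_B = 6 − 3 = 3

rB=3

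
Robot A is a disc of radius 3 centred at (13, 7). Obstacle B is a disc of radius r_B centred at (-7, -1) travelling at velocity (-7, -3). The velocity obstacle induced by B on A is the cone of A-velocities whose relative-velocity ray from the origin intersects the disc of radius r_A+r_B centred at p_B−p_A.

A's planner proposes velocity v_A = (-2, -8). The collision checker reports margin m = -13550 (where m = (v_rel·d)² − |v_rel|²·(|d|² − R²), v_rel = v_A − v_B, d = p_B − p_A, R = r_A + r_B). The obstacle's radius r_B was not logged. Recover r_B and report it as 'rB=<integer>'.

m = -13550
d = (-20, -8);  v_rel = (5, -5),  |v_rel|² = 50
v_rel×d = (5)·(-8) − (-5)·(-20) = -140
since m = R²·50 − (-140)²:  R² = (19600 + -13550) / 50 = 121
R = √121 = 11  ⇒  r_B = 11 − 3 = 8

rB=8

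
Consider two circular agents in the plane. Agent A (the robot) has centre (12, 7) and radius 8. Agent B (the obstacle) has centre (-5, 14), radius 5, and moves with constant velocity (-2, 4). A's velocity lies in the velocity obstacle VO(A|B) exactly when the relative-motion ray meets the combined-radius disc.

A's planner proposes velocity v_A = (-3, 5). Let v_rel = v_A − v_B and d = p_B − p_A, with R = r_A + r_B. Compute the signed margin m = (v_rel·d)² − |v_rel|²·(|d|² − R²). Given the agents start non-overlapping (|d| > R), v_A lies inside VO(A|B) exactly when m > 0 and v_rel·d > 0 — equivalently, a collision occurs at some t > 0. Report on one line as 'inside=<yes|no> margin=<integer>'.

d = (-17, 7),  |d|² = 338;  R = 8+5 = 13,  c = 338−13² = 169
v_rel = (-1, 1),  |v_rel|² = 2;  v_rel·d = (-1)·(-17) + (1)·(7) = 24
2·t² − 48·t + 169 = 0  ⇒  m = 24² − 2·169 = 238
m = 238 > 0,  v_rel·d = 24 > 0  ⇒  inside

inside=yes margin=238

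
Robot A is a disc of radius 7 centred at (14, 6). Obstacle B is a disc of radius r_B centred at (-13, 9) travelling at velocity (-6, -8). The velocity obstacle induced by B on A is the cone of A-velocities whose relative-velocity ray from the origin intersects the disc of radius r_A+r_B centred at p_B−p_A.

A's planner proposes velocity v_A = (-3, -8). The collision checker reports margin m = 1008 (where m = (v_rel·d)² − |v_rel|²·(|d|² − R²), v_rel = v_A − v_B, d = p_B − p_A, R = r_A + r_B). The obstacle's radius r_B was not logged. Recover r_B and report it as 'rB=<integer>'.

m = 1008
d = (-27, 3);  v_rel = (3, 0),  |v_rel|² = 9
v_rel×d = (3)·(3) − (0)·(-27) = 9
since m = R²·9 − 9²:  R² = (81 + 1008) / 9 = 121
R = √121 = 11  ⇒  r_B = 11 − 7 = 4

rB=4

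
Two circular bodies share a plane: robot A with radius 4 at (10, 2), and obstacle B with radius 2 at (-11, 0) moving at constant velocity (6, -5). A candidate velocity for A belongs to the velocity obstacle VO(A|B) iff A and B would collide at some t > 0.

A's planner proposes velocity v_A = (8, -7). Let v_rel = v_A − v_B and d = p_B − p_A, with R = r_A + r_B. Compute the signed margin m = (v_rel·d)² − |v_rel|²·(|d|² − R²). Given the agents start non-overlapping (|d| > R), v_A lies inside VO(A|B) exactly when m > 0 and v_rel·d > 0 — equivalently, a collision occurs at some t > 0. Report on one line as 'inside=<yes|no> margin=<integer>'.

d = (-21, -2),  |d|² = 445;  R = 4+2 = 6,  c = 445−6² = 409
v_rel = (2, -2),  |v_rel|² = 8;  v_rel·d = (2)·(-21) + (-2)·(-2) = -38
8·t² + 76·t + 409 = 0  ⇒  m = (-38)² − 8·409 = -1828
m = -1828 < 0,  v_rel·d = -38 < 0  ⇒  outside

inside=no margin=-1828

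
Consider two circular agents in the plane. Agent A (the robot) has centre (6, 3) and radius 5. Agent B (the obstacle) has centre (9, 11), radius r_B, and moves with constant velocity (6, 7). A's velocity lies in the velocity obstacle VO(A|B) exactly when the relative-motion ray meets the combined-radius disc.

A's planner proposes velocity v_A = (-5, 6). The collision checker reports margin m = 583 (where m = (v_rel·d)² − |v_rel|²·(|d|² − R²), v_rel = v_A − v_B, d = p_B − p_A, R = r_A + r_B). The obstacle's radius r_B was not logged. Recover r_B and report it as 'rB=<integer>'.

m = 583
d = (3, 8);  v_rel = (-11, -1),  |v_rel|² = 122
v_rel×d = (-11)·(8) − (-1)·(3) = -85
since m = R²·122 − (-85)²:  R² = (7225 + 583) / 122 = 64
R = √64 = 8  ⇒  r_B = 8 − 5 = 3

rB=3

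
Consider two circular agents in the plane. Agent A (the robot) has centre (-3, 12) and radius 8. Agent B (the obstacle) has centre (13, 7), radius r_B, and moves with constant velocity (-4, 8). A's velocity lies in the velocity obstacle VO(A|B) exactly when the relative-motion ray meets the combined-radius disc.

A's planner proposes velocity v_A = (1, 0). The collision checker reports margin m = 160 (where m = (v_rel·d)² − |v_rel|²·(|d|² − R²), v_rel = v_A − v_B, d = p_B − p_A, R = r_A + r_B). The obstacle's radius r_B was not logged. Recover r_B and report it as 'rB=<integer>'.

m = 160
d = (16, -5);  v_rel = (5, -8),  |v_rel|² = 89
v_rel×d = (5)·(-5) − (-8)·(16) = 103
since m = R²·89 − 103²:  R² = (10609 + 160) / 89 = 121
R = √121 = 11  ⇒  r_B = 11 − 8 = 3

rB=3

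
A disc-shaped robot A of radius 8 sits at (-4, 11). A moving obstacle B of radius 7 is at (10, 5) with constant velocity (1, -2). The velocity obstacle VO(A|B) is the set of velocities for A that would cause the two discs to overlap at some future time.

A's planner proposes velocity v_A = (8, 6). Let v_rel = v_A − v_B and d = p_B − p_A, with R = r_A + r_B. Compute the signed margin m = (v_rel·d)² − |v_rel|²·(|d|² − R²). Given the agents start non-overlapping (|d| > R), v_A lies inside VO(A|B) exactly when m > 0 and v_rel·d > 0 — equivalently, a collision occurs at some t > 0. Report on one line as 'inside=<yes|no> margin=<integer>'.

d = (14, -6),  |d|² = 232;  R = 8+7 = 15,  c = 232−15² = 7
v_rel = (7, 8),  |v_rel|² = 113;  v_rel·d = (7)·(14) + (8)·(-6) = 50
113·t² − 100·t + 7 = 0  ⇒  m = 50² − 113·7 = 1709
m = 1709 > 0,  v_rel·d = 50 > 0  ⇒  inside

inside=yes margin=1709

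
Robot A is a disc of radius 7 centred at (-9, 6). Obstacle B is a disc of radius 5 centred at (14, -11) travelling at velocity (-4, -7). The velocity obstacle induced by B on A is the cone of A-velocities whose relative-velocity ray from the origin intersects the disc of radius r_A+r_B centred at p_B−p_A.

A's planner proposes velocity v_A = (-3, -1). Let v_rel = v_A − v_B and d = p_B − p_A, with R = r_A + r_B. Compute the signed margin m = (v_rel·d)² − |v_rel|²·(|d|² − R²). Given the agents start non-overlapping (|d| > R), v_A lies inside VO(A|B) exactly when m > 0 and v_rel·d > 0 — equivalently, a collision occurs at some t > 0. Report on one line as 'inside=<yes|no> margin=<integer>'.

d = (23, -17),  |d|² = 818;  R = 7+5 = 12,  c = 818−12² = 674
v_rel = (1, 6),  |v_rel|² = 37;  v_rel·d = (1)·(23) + (6)·(-17) = -79
37·t² + 158·t + 674 = 0  ⇒  m = (-79)² − 37·674 = -18697
m = -18697 < 0,  v_rel·d = -79 < 0  ⇒  outside

inside=no margin=-18697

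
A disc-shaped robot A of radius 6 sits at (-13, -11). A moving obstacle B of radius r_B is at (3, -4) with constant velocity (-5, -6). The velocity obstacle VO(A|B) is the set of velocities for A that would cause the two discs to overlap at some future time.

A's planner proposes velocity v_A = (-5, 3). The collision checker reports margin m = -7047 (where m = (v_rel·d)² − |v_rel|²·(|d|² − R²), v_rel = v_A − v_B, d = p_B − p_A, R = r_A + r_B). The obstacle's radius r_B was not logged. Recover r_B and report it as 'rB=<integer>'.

m = -7047
d = (16, 7);  v_rel = (0, 9),  |v_rel|² = 81
v_rel×d = (0)·(7) − (9)·(16) = -144
since m = R²·81 − (-144)²:  R² = (20736 + -7047) / 81 = 169
R = √169 = 13  ⇒  r_B = 13 − 6 = 7

rB=7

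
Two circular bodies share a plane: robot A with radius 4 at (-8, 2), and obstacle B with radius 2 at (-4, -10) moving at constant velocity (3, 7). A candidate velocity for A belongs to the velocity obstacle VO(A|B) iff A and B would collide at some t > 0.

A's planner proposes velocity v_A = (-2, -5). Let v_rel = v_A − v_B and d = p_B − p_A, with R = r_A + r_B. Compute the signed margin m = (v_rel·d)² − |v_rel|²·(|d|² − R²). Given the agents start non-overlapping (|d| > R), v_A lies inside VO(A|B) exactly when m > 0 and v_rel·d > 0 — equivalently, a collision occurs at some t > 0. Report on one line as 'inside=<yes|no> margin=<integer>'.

d = (4, -12),  |d|² = 160;  R = 4+2 = 6,  c = 160−6² = 124
v_rel = (-5, -12),  |v_rel|² = 169;  v_rel·d = (-5)·(4) + (-12)·(-12) = 124
169·t² − 248·t + 124 = 0  ⇒  m = 124² − 169·124 = -5580
m = -5580 < 0,  v_rel·d = 124 > 0  ⇒  outside

inside=no margin=-5580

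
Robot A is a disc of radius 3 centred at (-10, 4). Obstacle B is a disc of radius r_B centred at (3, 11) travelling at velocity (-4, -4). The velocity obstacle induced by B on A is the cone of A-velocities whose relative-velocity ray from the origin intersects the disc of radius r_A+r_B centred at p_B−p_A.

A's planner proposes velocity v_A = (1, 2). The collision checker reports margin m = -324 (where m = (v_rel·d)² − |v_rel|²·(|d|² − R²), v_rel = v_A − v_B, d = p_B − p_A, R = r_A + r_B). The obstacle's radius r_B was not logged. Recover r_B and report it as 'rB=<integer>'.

m = -324
d = (13, 7);  v_rel = (5, 6),  |v_rel|² = 61
v_rel×d = (5)·(7) − (6)·(13) = -43
since m = R²·61 − (-43)²:  R² = (1849 + -324) / 61 = 25
R = √25 = 5  ⇒  r_B = 5 − 3 = 2

rB=2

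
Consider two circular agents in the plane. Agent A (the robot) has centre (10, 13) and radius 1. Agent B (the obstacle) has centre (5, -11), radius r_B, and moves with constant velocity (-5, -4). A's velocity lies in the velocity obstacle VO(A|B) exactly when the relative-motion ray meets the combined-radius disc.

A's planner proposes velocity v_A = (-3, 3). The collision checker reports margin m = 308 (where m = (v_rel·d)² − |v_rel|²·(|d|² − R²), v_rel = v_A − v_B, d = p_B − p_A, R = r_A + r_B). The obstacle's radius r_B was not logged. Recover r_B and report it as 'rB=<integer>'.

m = 308
d = (-5, -24);  v_rel = (2, 7),  |v_rel|² = 53
v_rel×d = (2)·(-24) − (7)·(-5) = -13
since m = R²·53 − (-13)²:  R² = (169 + 308) / 53 = 9
R = √9 = 3  ⇒  r_B = 3 − 1 = 2

rB=2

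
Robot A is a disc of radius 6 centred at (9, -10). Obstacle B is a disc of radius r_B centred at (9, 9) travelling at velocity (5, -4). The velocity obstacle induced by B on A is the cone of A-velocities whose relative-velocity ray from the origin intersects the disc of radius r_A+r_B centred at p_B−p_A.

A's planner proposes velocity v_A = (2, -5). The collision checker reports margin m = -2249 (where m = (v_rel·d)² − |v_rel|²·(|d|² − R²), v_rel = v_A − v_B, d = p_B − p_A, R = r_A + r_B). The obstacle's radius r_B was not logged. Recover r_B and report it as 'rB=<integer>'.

m = -2249
d = (0, 19);  v_rel = (-3, -1),  |v_rel|² = 10
v_rel×d = (-3)·(19) − (-1)·(0) = -57
since m = R²·10 − (-57)²:  R² = (3249 + -2249) / 10 = 100
R = √100 = 10  ⇒  r_B = 10 − 6 = 4

rB=4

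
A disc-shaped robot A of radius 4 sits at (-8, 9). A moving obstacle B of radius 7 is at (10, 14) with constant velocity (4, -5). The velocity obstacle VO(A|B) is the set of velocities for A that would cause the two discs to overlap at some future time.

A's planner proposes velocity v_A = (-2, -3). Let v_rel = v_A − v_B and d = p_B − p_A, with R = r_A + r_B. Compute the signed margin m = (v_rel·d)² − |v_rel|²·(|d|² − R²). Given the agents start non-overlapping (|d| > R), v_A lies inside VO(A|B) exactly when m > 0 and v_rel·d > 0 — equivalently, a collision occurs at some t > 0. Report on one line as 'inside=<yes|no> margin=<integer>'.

d = (18, 5),  |d|² = 349;  R = 4+7 = 11,  c = 349−11² = 228
v_rel = (-6, 2),  |v_rel|² = 40;  v_rel·d = (-6)·(18) + (2)·(5) = -98
40·t² + 196·t + 228 = 0  ⇒  m = (-98)² − 40·228 = 484
m = 484 > 0,  v_rel·d = -98 < 0  ⇒  outside

inside=no margin=484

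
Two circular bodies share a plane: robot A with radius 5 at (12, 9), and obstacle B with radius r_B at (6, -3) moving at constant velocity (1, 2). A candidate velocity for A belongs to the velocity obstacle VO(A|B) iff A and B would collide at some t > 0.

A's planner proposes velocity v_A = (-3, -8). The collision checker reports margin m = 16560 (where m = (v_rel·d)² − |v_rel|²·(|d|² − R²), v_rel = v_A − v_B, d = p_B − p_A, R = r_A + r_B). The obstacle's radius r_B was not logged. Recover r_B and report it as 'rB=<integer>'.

m = 16560
d = (-6, -12);  v_rel = (-4, -10),  |v_rel|² = 116
v_rel×d = (-4)·(-12) − (-10)·(-6) = -12
since m = R²·116 − (-12)²:  R² = (144 + 16560) / 116 = 144
R = √144 = 12  ⇒  r_B = 12 − 5 = 7

rB=7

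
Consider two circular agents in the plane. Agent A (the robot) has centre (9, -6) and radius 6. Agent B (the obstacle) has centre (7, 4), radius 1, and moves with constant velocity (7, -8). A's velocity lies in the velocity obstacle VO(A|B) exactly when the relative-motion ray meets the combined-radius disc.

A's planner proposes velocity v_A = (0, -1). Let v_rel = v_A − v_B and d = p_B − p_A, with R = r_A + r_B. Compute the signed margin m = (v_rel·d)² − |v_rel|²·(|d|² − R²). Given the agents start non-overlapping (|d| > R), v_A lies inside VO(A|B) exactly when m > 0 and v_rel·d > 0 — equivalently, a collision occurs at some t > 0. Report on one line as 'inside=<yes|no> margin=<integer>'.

d = (-2, 10),  |d|² = 104;  R = 6+1 = 7,  c = 104−7² = 55
v_rel = (-7, 7),  |v_rel|² = 98;  v_rel·d = (-7)·(-2) + (7)·(10) = 84
98·t² − 168·t + 55 = 0  ⇒  m = 84² − 98·55 = 1666
m = 1666 > 0,  v_rel·d = 84 > 0  ⇒  inside

inside=yes margin=1666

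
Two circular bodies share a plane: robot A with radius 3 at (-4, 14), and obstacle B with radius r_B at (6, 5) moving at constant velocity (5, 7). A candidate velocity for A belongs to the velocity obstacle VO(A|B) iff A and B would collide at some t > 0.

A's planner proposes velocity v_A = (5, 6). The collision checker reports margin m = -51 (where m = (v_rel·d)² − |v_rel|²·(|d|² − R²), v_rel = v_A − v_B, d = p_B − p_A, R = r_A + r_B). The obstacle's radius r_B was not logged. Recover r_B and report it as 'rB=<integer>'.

m = -51
d = (10, -9);  v_rel = (0, -1),  |v_rel|² = 1
v_rel×d = (0)·(-9) − (-1)·(10) = 10
since m = R²·1 − 10²:  R² = (100 + -51) / 1 = 49
R = √49 = 7  ⇒  r_B = 7 − 3 = 4

rB=4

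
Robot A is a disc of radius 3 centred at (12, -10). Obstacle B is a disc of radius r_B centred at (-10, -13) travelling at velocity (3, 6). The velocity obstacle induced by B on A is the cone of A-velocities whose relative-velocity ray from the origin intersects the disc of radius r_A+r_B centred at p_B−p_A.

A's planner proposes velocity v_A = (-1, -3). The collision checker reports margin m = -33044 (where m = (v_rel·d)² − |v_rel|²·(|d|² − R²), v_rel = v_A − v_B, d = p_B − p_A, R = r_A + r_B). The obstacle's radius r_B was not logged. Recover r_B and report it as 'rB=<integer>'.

m = -33044
d = (-22, -3);  v_rel = (-4, -9),  |v_rel|² = 97
v_rel×d = (-4)·(-3) − (-9)·(-22) = -186
since m = R²·97 − (-186)²:  R² = (34596 + -33044) / 97 = 16
R = √16 = 4  ⇒  r_B = 4 − 3 = 1

rB=1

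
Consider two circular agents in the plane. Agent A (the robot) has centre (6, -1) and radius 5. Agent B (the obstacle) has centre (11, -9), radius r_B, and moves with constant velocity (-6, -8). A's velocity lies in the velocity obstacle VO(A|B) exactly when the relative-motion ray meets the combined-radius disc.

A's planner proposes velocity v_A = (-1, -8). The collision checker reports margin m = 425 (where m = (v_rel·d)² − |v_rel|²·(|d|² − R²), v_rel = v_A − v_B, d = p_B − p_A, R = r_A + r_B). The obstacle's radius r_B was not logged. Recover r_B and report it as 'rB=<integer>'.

m = 425
d = (5, -8);  v_rel = (5, 0),  |v_rel|² = 25
v_rel×d = (5)·(-8) − (0)·(5) = -40
since m = R²·25 − (-40)²:  R² = (1600 + 425) / 25 = 81
R = √81 = 9  ⇒  r_B = 9 − 5 = 4

rB=4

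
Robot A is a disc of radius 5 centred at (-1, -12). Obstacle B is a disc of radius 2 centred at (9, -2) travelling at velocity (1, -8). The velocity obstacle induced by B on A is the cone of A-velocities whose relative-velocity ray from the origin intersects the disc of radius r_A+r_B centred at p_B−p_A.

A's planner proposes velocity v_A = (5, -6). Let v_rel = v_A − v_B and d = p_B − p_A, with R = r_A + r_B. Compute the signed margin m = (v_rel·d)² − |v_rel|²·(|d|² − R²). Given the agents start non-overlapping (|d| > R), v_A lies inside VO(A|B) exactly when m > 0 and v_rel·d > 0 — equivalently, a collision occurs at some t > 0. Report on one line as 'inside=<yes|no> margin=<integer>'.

d = (10, 10),  |d|² = 200;  R = 5+2 = 7,  c = 200−7² = 151
v_rel = (4, 2),  |v_rel|² = 20;  v_rel·d = (4)·(10) + (2)·(10) = 60
20·t² − 120·t + 151 = 0  ⇒  m = 60² − 20·151 = 580
m = 580 > 0,  v_rel·d = 60 > 0  ⇒  inside

inside=yes margin=580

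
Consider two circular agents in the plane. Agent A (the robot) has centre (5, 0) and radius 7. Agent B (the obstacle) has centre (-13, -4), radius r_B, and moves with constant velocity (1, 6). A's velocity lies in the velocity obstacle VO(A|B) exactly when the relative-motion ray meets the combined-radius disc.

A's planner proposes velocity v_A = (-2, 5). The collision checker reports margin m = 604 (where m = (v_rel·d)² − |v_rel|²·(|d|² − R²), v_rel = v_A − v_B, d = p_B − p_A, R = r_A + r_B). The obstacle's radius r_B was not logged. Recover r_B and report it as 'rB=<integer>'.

m = 604
d = (-18, -4);  v_rel = (-3, -1),  |v_rel|² = 10
v_rel×d = (-3)·(-4) − (-1)·(-18) = -6
since m = R²·10 − (-6)²:  R² = (36 + 604) / 10 = 64
R = √64 = 8  ⇒  r_B = 8 − 7 = 1

rB=1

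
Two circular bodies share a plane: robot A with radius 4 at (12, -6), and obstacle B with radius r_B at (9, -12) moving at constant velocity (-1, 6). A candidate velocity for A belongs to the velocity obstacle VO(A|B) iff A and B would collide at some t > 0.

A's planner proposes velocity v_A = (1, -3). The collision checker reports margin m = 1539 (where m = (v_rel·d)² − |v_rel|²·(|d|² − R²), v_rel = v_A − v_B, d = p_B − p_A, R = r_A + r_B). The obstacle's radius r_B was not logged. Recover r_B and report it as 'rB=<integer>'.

m = 1539
d = (-3, -6);  v_rel = (2, -9),  |v_rel|² = 85
v_rel×d = (2)·(-6) − (-9)·(-3) = -39
since m = R²·85 − (-39)²:  R² = (1521 + 1539) / 85 = 36
R = √36 = 6  ⇒  r_B = 6 − 4 = 2

rB=2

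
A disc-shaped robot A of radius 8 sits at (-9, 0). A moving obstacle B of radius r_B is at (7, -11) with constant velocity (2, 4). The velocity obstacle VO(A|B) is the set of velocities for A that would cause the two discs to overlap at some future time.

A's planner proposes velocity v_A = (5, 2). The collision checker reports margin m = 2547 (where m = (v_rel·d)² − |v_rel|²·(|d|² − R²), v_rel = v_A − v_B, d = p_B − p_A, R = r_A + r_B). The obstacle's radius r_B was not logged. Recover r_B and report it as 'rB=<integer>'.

m = 2547
d = (16, -11);  v_rel = (3, -2),  |v_rel|² = 13
v_rel×d = (3)·(-11) − (-2)·(16) = -1
since m = R²·13 − (-1)²:  R² = (1 + 2547) / 13 = 196
R = √196 = 14  ⇒  r_B = 14 − 8 = 6

rB=6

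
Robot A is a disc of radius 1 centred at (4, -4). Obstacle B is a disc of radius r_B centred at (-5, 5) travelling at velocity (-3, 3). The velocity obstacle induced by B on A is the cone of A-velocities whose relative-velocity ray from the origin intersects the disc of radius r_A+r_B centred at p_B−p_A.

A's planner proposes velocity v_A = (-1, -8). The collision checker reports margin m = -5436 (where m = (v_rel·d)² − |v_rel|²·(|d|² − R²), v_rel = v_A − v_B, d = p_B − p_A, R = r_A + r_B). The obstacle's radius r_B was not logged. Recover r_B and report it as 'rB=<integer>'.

m = -5436
d = (-9, 9);  v_rel = (2, -11),  |v_rel|² = 125
v_rel×d = (2)·(9) − (-11)·(-9) = -81
since m = R²·125 − (-81)²:  R² = (6561 + -5436) / 125 = 9
R = √9 = 3  ⇒  r_B = 3 − 1 = 2

rB=2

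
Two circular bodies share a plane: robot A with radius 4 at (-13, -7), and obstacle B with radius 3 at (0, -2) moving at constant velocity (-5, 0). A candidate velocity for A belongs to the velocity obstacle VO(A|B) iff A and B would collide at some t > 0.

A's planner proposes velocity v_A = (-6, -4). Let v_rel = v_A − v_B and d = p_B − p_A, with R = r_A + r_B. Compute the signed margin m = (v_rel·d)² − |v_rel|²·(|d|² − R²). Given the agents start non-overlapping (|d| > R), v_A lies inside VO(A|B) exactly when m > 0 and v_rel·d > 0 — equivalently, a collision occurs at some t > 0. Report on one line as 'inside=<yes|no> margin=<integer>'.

d = (13, 5),  |d|² = 194;  R = 4+3 = 7,  c = 194−7² = 145
v_rel = (-1, -4),  |v_rel|² = 17;  v_rel·d = (-1)·(13) + (-4)·(5) = -33
17·t² + 66·t + 145 = 0  ⇒  m = (-33)² − 17·145 = -1376
m = -1376 < 0,  v_rel·d = -33 < 0  ⇒  outside

inside=no margin=-1376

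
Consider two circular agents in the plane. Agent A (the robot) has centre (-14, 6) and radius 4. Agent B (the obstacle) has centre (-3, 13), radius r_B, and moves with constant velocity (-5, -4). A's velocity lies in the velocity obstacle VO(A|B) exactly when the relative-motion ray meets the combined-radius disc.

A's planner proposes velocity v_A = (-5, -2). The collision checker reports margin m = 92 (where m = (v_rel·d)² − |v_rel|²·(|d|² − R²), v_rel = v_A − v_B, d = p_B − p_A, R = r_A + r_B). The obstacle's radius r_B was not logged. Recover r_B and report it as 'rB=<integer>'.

m = 92
d = (11, 7);  v_rel = (0, 2),  |v_rel|² = 4
v_rel×d = (0)·(7) − (2)·(11) = -22
since m = R²·4 − (-22)²:  R² = (484 + 92) / 4 = 144
R = √144 = 12  ⇒  r_B = 12 − 4 = 8

rB=8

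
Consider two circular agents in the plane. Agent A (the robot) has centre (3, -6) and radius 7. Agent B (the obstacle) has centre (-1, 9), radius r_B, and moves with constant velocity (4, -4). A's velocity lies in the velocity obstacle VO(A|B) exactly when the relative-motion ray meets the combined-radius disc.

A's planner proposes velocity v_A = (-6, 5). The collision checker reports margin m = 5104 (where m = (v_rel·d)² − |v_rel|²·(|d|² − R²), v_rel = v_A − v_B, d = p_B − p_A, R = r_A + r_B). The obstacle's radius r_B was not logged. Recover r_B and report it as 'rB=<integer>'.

m = 5104
d = (-4, 15);  v_rel = (-10, 9),  |v_rel|² = 181
v_rel×d = (-10)·(15) − (9)·(-4) = -114
since m = R²·181 − (-114)²:  R² = (12996 + 5104) / 181 = 100
R = √100 = 10  ⇒  r_B = 10 − 7 = 3

rB=3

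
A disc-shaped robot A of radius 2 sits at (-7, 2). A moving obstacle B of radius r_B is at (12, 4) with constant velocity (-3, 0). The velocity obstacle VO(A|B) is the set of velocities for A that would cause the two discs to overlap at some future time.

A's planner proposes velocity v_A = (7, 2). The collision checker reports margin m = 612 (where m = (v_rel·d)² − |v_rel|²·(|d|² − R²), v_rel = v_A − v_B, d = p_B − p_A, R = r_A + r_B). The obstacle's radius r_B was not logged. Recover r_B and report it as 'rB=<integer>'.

m = 612
d = (19, 2);  v_rel = (10, 2),  |v_rel|² = 104
v_rel×d = (10)·(2) − (2)·(19) = -18
since m = R²·104 − (-18)²:  R² = (324 + 612) / 104 = 9
R = √9 = 3  ⇒  r_B = 3 − 2 = 1

rB=1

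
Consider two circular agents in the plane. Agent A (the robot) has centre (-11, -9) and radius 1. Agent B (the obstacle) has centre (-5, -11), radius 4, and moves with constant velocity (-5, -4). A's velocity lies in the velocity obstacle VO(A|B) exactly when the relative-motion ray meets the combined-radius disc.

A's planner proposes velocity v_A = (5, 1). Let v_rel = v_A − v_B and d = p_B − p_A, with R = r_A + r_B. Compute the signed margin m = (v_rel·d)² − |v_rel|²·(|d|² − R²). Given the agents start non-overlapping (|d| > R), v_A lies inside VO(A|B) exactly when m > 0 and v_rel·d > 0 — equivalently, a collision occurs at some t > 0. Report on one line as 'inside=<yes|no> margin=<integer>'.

d = (6, -2),  |d|² = 40;  R = 1+4 = 5,  c = 40−5² = 15
v_rel = (10, 5),  |v_rel|² = 125;  v_rel·d = (10)·(6) + (5)·(-2) = 50
125·t² − 100·t + 15 = 0  ⇒  m = 50² − 125·15 = 625
m = 625 > 0,  v_rel·d = 50 > 0  ⇒  inside

inside=yes margin=625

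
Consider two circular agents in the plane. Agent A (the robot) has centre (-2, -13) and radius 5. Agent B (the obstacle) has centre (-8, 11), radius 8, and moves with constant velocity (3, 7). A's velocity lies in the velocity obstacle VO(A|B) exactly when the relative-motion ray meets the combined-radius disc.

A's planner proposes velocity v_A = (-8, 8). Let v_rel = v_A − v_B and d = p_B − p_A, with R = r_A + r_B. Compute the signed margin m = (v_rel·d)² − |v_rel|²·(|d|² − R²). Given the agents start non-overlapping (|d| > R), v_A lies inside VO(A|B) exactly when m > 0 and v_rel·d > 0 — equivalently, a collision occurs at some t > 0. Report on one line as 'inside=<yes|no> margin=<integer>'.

d = (-6, 24),  |d|² = 612;  R = 5+8 = 13,  c = 612−13² = 443
v_rel = (-11, 1),  |v_rel|² = 122;  v_rel·d = (-11)·(-6) + (1)·(24) = 90
122·t² − 180·t + 443 = 0  ⇒  m = 90² − 122·443 = -45946
m = -45946 < 0,  v_rel·d = 90 > 0  ⇒  outside

inside=no margin=-45946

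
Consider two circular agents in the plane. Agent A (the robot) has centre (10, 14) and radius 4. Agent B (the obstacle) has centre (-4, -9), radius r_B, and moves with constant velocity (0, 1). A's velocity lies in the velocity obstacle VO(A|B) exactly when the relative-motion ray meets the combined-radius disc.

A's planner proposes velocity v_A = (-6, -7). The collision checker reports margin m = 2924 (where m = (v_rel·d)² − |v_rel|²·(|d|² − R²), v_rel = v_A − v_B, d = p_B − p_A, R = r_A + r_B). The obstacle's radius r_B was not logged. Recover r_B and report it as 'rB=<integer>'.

m = 2924
d = (-14, -23);  v_rel = (-6, -8),  |v_rel|² = 100
v_rel×d = (-6)·(-23) − (-8)·(-14) = 26
since m = R²·100 − 26²:  R² = (676 + 2924) / 100 = 36
R = √36 = 6  ⇒  r_B = 6 − 4 = 2

rB=2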